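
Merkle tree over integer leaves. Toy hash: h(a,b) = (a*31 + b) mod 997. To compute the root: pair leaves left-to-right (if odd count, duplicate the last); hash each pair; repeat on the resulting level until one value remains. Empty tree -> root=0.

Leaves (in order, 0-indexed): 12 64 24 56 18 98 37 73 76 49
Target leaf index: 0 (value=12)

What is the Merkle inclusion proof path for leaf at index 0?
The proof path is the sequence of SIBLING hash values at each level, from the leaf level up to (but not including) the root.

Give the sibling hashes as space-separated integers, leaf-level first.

Answer: 64 800 619 130

Derivation:
L0 (leaves): [12, 64, 24, 56, 18, 98, 37, 73, 76, 49], target index=0
L1: h(12,64)=(12*31+64)%997=436 [pair 0] h(24,56)=(24*31+56)%997=800 [pair 1] h(18,98)=(18*31+98)%997=656 [pair 2] h(37,73)=(37*31+73)%997=223 [pair 3] h(76,49)=(76*31+49)%997=411 [pair 4] -> [436, 800, 656, 223, 411]
  Sibling for proof at L0: 64
L2: h(436,800)=(436*31+800)%997=358 [pair 0] h(656,223)=(656*31+223)%997=619 [pair 1] h(411,411)=(411*31+411)%997=191 [pair 2] -> [358, 619, 191]
  Sibling for proof at L1: 800
L3: h(358,619)=(358*31+619)%997=750 [pair 0] h(191,191)=(191*31+191)%997=130 [pair 1] -> [750, 130]
  Sibling for proof at L2: 619
L4: h(750,130)=(750*31+130)%997=449 [pair 0] -> [449]
  Sibling for proof at L3: 130
Root: 449
Proof path (sibling hashes from leaf to root): [64, 800, 619, 130]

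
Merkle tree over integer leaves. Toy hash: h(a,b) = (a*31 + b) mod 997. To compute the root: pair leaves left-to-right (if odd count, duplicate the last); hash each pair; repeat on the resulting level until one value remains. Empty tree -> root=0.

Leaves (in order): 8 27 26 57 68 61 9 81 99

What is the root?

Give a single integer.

L0: [8, 27, 26, 57, 68, 61, 9, 81, 99]
L1: h(8,27)=(8*31+27)%997=275 h(26,57)=(26*31+57)%997=863 h(68,61)=(68*31+61)%997=175 h(9,81)=(9*31+81)%997=360 h(99,99)=(99*31+99)%997=177 -> [275, 863, 175, 360, 177]
L2: h(275,863)=(275*31+863)%997=415 h(175,360)=(175*31+360)%997=800 h(177,177)=(177*31+177)%997=679 -> [415, 800, 679]
L3: h(415,800)=(415*31+800)%997=704 h(679,679)=(679*31+679)%997=791 -> [704, 791]
L4: h(704,791)=(704*31+791)%997=681 -> [681]

Answer: 681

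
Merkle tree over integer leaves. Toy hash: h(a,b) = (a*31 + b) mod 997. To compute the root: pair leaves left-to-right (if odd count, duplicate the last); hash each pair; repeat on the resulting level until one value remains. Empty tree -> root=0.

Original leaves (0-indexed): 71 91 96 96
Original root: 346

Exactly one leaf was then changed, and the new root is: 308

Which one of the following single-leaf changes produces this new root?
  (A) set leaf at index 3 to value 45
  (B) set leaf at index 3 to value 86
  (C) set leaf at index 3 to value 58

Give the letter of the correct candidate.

Original leaves: [71, 91, 96, 96]
Target new root: 308
Try each candidate change and compute the resulting root:
Candidate A: set leaf[3] = 45 -> leaves = [71, 91, 96, 45]
  L0: [71, 91, 96, 45]
  L1: h(71,91)=(71*31+91)%997=298 h(96,45)=(96*31+45)%997=30 -> [298, 30]
  L2: h(298,30)=(298*31+30)%997=295 -> [295]
  root = 295 != target 308
Candidate B: set leaf[3] = 86 -> leaves = [71, 91, 96, 86]
  L0: [71, 91, 96, 86]
  L1: h(71,91)=(71*31+91)%997=298 h(96,86)=(96*31+86)%997=71 -> [298, 71]
  L2: h(298,71)=(298*31+71)%997=336 -> [336]
  root = 336 != target 308
Candidate C: set leaf[3] = 58 -> leaves = [71, 91, 96, 58]
  L0: [71, 91, 96, 58]
  L1: h(71,91)=(71*31+91)%997=298 h(96,58)=(96*31+58)%997=43 -> [298, 43]
  L2: h(298,43)=(298*31+43)%997=308 -> [308]
  root = 308 == target 308  ** MATCH **
Candidate C produces the target root.

Answer: C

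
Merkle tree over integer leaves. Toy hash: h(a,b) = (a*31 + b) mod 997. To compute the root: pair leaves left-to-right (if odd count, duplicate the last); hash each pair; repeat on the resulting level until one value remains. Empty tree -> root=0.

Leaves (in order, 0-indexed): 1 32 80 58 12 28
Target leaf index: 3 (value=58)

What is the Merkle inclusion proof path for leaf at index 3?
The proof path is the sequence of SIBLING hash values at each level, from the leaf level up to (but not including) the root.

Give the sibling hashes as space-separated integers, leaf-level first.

L0 (leaves): [1, 32, 80, 58, 12, 28], target index=3
L1: h(1,32)=(1*31+32)%997=63 [pair 0] h(80,58)=(80*31+58)%997=544 [pair 1] h(12,28)=(12*31+28)%997=400 [pair 2] -> [63, 544, 400]
  Sibling for proof at L0: 80
L2: h(63,544)=(63*31+544)%997=503 [pair 0] h(400,400)=(400*31+400)%997=836 [pair 1] -> [503, 836]
  Sibling for proof at L1: 63
L3: h(503,836)=(503*31+836)%997=477 [pair 0] -> [477]
  Sibling for proof at L2: 836
Root: 477
Proof path (sibling hashes from leaf to root): [80, 63, 836]

Answer: 80 63 836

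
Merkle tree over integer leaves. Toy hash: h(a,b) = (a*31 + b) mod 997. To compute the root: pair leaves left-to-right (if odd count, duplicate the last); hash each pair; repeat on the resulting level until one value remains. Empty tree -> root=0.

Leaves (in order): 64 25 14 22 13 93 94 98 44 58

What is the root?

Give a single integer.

Answer: 994

Derivation:
L0: [64, 25, 14, 22, 13, 93, 94, 98, 44, 58]
L1: h(64,25)=(64*31+25)%997=15 h(14,22)=(14*31+22)%997=456 h(13,93)=(13*31+93)%997=496 h(94,98)=(94*31+98)%997=21 h(44,58)=(44*31+58)%997=425 -> [15, 456, 496, 21, 425]
L2: h(15,456)=(15*31+456)%997=921 h(496,21)=(496*31+21)%997=442 h(425,425)=(425*31+425)%997=639 -> [921, 442, 639]
L3: h(921,442)=(921*31+442)%997=80 h(639,639)=(639*31+639)%997=508 -> [80, 508]
L4: h(80,508)=(80*31+508)%997=994 -> [994]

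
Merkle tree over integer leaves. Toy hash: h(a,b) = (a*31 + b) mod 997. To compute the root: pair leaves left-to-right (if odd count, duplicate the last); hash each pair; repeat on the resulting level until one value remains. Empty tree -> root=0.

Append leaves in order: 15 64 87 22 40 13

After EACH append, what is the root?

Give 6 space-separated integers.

After append 15 (leaves=[15]):
  L0: [15]
  root=15
After append 64 (leaves=[15, 64]):
  L0: [15, 64]
  L1: h(15,64)=(15*31+64)%997=529 -> [529]
  root=529
After append 87 (leaves=[15, 64, 87]):
  L0: [15, 64, 87]
  L1: h(15,64)=(15*31+64)%997=529 h(87,87)=(87*31+87)%997=790 -> [529, 790]
  L2: h(529,790)=(529*31+790)%997=240 -> [240]
  root=240
After append 22 (leaves=[15, 64, 87, 22]):
  L0: [15, 64, 87, 22]
  L1: h(15,64)=(15*31+64)%997=529 h(87,22)=(87*31+22)%997=725 -> [529, 725]
  L2: h(529,725)=(529*31+725)%997=175 -> [175]
  root=175
After append 40 (leaves=[15, 64, 87, 22, 40]):
  L0: [15, 64, 87, 22, 40]
  L1: h(15,64)=(15*31+64)%997=529 h(87,22)=(87*31+22)%997=725 h(40,40)=(40*31+40)%997=283 -> [529, 725, 283]
  L2: h(529,725)=(529*31+725)%997=175 h(283,283)=(283*31+283)%997=83 -> [175, 83]
  L3: h(175,83)=(175*31+83)%997=523 -> [523]
  root=523
After append 13 (leaves=[15, 64, 87, 22, 40, 13]):
  L0: [15, 64, 87, 22, 40, 13]
  L1: h(15,64)=(15*31+64)%997=529 h(87,22)=(87*31+22)%997=725 h(40,13)=(40*31+13)%997=256 -> [529, 725, 256]
  L2: h(529,725)=(529*31+725)%997=175 h(256,256)=(256*31+256)%997=216 -> [175, 216]
  L3: h(175,216)=(175*31+216)%997=656 -> [656]
  root=656

Answer: 15 529 240 175 523 656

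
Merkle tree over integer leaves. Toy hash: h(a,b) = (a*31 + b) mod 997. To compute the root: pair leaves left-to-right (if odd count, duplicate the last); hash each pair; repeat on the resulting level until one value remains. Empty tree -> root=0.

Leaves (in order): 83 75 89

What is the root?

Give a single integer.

L0: [83, 75, 89]
L1: h(83,75)=(83*31+75)%997=654 h(89,89)=(89*31+89)%997=854 -> [654, 854]
L2: h(654,854)=(654*31+854)%997=191 -> [191]

Answer: 191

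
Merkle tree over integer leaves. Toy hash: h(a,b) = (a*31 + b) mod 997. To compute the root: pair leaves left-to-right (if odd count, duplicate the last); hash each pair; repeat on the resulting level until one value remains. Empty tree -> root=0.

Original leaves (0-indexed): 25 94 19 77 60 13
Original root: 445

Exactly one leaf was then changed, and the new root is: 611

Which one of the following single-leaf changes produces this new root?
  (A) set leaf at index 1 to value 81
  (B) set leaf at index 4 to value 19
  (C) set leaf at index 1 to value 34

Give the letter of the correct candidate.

Answer: C

Derivation:
Original leaves: [25, 94, 19, 77, 60, 13]
Target new root: 611
Try each candidate change and compute the resulting root:
Candidate A: set leaf[1] = 81 -> leaves = [25, 81, 19, 77, 60, 13]
  L0: [25, 81, 19, 77, 60, 13]
  L1: h(25,81)=(25*31+81)%997=856 h(19,77)=(19*31+77)%997=666 h(60,13)=(60*31+13)%997=876 -> [856, 666, 876]
  L2: h(856,666)=(856*31+666)%997=283 h(876,876)=(876*31+876)%997=116 -> [283, 116]
  L3: h(283,116)=(283*31+116)%997=913 -> [913]
  root = 913 != target 611
Candidate B: set leaf[4] = 19 -> leaves = [25, 94, 19, 77, 19, 13]
  L0: [25, 94, 19, 77, 19, 13]
  L1: h(25,94)=(25*31+94)%997=869 h(19,77)=(19*31+77)%997=666 h(19,13)=(19*31+13)%997=602 -> [869, 666, 602]
  L2: h(869,666)=(869*31+666)%997=686 h(602,602)=(602*31+602)%997=321 -> [686, 321]
  L3: h(686,321)=(686*31+321)%997=650 -> [650]
  root = 650 != target 611
Candidate C: set leaf[1] = 34 -> leaves = [25, 34, 19, 77, 60, 13]
  L0: [25, 34, 19, 77, 60, 13]
  L1: h(25,34)=(25*31+34)%997=809 h(19,77)=(19*31+77)%997=666 h(60,13)=(60*31+13)%997=876 -> [809, 666, 876]
  L2: h(809,666)=(809*31+666)%997=820 h(876,876)=(876*31+876)%997=116 -> [820, 116]
  L3: h(820,116)=(820*31+116)%997=611 -> [611]
  root = 611 == target 611  ** MATCH **
Candidate C produces the target root.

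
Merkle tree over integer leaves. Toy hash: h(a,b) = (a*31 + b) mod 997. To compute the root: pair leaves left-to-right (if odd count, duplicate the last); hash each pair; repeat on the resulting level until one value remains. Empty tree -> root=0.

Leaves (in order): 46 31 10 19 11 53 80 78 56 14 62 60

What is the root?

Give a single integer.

L0: [46, 31, 10, 19, 11, 53, 80, 78, 56, 14, 62, 60]
L1: h(46,31)=(46*31+31)%997=460 h(10,19)=(10*31+19)%997=329 h(11,53)=(11*31+53)%997=394 h(80,78)=(80*31+78)%997=564 h(56,14)=(56*31+14)%997=753 h(62,60)=(62*31+60)%997=985 -> [460, 329, 394, 564, 753, 985]
L2: h(460,329)=(460*31+329)%997=631 h(394,564)=(394*31+564)%997=814 h(753,985)=(753*31+985)%997=400 -> [631, 814, 400]
L3: h(631,814)=(631*31+814)%997=435 h(400,400)=(400*31+400)%997=836 -> [435, 836]
L4: h(435,836)=(435*31+836)%997=363 -> [363]

Answer: 363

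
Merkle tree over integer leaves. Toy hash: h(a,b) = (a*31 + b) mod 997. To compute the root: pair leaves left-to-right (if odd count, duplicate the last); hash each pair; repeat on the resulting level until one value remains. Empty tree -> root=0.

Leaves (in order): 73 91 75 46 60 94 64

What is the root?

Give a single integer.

Answer: 532

Derivation:
L0: [73, 91, 75, 46, 60, 94, 64]
L1: h(73,91)=(73*31+91)%997=360 h(75,46)=(75*31+46)%997=377 h(60,94)=(60*31+94)%997=957 h(64,64)=(64*31+64)%997=54 -> [360, 377, 957, 54]
L2: h(360,377)=(360*31+377)%997=570 h(957,54)=(957*31+54)%997=808 -> [570, 808]
L3: h(570,808)=(570*31+808)%997=532 -> [532]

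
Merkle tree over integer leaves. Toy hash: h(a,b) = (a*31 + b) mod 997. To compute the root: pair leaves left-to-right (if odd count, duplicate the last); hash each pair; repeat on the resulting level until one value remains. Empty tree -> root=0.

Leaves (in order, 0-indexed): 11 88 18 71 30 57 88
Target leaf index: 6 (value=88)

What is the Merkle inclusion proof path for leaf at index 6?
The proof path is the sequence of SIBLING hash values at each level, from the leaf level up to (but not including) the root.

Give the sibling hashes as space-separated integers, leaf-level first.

L0 (leaves): [11, 88, 18, 71, 30, 57, 88], target index=6
L1: h(11,88)=(11*31+88)%997=429 [pair 0] h(18,71)=(18*31+71)%997=629 [pair 1] h(30,57)=(30*31+57)%997=987 [pair 2] h(88,88)=(88*31+88)%997=822 [pair 3] -> [429, 629, 987, 822]
  Sibling for proof at L0: 88
L2: h(429,629)=(429*31+629)%997=967 [pair 0] h(987,822)=(987*31+822)%997=512 [pair 1] -> [967, 512]
  Sibling for proof at L1: 987
L3: h(967,512)=(967*31+512)%997=579 [pair 0] -> [579]
  Sibling for proof at L2: 967
Root: 579
Proof path (sibling hashes from leaf to root): [88, 987, 967]

Answer: 88 987 967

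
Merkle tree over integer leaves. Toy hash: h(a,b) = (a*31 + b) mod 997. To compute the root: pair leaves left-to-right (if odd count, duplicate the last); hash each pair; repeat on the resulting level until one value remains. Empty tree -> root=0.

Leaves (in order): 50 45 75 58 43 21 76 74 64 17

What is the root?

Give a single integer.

L0: [50, 45, 75, 58, 43, 21, 76, 74, 64, 17]
L1: h(50,45)=(50*31+45)%997=598 h(75,58)=(75*31+58)%997=389 h(43,21)=(43*31+21)%997=357 h(76,74)=(76*31+74)%997=436 h(64,17)=(64*31+17)%997=7 -> [598, 389, 357, 436, 7]
L2: h(598,389)=(598*31+389)%997=981 h(357,436)=(357*31+436)%997=536 h(7,7)=(7*31+7)%997=224 -> [981, 536, 224]
L3: h(981,536)=(981*31+536)%997=40 h(224,224)=(224*31+224)%997=189 -> [40, 189]
L4: h(40,189)=(40*31+189)%997=432 -> [432]

Answer: 432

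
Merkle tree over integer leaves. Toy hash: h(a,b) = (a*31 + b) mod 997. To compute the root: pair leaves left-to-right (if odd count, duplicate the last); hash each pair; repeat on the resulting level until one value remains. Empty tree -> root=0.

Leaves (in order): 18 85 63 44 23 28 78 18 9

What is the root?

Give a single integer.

Answer: 928

Derivation:
L0: [18, 85, 63, 44, 23, 28, 78, 18, 9]
L1: h(18,85)=(18*31+85)%997=643 h(63,44)=(63*31+44)%997=3 h(23,28)=(23*31+28)%997=741 h(78,18)=(78*31+18)%997=442 h(9,9)=(9*31+9)%997=288 -> [643, 3, 741, 442, 288]
L2: h(643,3)=(643*31+3)%997=993 h(741,442)=(741*31+442)%997=482 h(288,288)=(288*31+288)%997=243 -> [993, 482, 243]
L3: h(993,482)=(993*31+482)%997=358 h(243,243)=(243*31+243)%997=797 -> [358, 797]
L4: h(358,797)=(358*31+797)%997=928 -> [928]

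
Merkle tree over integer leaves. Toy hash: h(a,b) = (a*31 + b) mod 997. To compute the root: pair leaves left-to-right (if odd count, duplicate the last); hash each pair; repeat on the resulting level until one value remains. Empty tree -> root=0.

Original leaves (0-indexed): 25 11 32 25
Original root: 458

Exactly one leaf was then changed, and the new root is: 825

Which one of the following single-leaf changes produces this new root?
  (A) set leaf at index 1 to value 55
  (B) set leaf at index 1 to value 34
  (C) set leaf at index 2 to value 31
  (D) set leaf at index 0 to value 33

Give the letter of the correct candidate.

Answer: A

Derivation:
Original leaves: [25, 11, 32, 25]
Target new root: 825
Try each candidate change and compute the resulting root:
Candidate A: set leaf[1] = 55 -> leaves = [25, 55, 32, 25]
  L0: [25, 55, 32, 25]
  L1: h(25,55)=(25*31+55)%997=830 h(32,25)=(32*31+25)%997=20 -> [830, 20]
  L2: h(830,20)=(830*31+20)%997=825 -> [825]
  root = 825 == target 825  ** MATCH **
Candidate B: set leaf[1] = 34 -> leaves = [25, 34, 32, 25]
  L0: [25, 34, 32, 25]
  L1: h(25,34)=(25*31+34)%997=809 h(32,25)=(32*31+25)%997=20 -> [809, 20]
  L2: h(809,20)=(809*31+20)%997=174 -> [174]
  root = 174 != target 825
Candidate C: set leaf[2] = 31 -> leaves = [25, 11, 31, 25]
  L0: [25, 11, 31, 25]
  L1: h(25,11)=(25*31+11)%997=786 h(31,25)=(31*31+25)%997=986 -> [786, 986]
  L2: h(786,986)=(786*31+986)%997=427 -> [427]
  root = 427 != target 825
Candidate D: set leaf[0] = 33 -> leaves = [33, 11, 32, 25]
  L0: [33, 11, 32, 25]
  L1: h(33,11)=(33*31+11)%997=37 h(32,25)=(32*31+25)%997=20 -> [37, 20]
  L2: h(37,20)=(37*31+20)%997=170 -> [170]
  root = 170 != target 825
Candidate A produces the target root.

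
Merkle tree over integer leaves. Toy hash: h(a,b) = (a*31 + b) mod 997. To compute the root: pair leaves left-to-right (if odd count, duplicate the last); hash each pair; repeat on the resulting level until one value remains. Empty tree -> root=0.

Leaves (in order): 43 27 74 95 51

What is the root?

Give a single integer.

L0: [43, 27, 74, 95, 51]
L1: h(43,27)=(43*31+27)%997=363 h(74,95)=(74*31+95)%997=395 h(51,51)=(51*31+51)%997=635 -> [363, 395, 635]
L2: h(363,395)=(363*31+395)%997=681 h(635,635)=(635*31+635)%997=380 -> [681, 380]
L3: h(681,380)=(681*31+380)%997=554 -> [554]

Answer: 554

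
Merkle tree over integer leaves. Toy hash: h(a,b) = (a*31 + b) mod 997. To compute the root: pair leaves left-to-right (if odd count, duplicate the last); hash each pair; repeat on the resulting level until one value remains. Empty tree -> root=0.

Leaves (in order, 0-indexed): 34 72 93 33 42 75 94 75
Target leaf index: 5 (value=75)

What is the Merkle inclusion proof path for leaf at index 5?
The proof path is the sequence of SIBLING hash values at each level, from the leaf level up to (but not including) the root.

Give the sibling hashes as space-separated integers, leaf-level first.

Answer: 42 995 933

Derivation:
L0 (leaves): [34, 72, 93, 33, 42, 75, 94, 75], target index=5
L1: h(34,72)=(34*31+72)%997=129 [pair 0] h(93,33)=(93*31+33)%997=922 [pair 1] h(42,75)=(42*31+75)%997=380 [pair 2] h(94,75)=(94*31+75)%997=995 [pair 3] -> [129, 922, 380, 995]
  Sibling for proof at L0: 42
L2: h(129,922)=(129*31+922)%997=933 [pair 0] h(380,995)=(380*31+995)%997=811 [pair 1] -> [933, 811]
  Sibling for proof at L1: 995
L3: h(933,811)=(933*31+811)%997=821 [pair 0] -> [821]
  Sibling for proof at L2: 933
Root: 821
Proof path (sibling hashes from leaf to root): [42, 995, 933]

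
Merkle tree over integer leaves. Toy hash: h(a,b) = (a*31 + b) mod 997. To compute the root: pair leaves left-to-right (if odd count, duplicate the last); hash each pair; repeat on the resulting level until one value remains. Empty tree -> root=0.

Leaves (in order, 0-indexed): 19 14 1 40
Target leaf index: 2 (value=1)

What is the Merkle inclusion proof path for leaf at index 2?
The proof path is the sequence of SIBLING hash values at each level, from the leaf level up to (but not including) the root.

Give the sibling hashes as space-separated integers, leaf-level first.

L0 (leaves): [19, 14, 1, 40], target index=2
L1: h(19,14)=(19*31+14)%997=603 [pair 0] h(1,40)=(1*31+40)%997=71 [pair 1] -> [603, 71]
  Sibling for proof at L0: 40
L2: h(603,71)=(603*31+71)%997=818 [pair 0] -> [818]
  Sibling for proof at L1: 603
Root: 818
Proof path (sibling hashes from leaf to root): [40, 603]

Answer: 40 603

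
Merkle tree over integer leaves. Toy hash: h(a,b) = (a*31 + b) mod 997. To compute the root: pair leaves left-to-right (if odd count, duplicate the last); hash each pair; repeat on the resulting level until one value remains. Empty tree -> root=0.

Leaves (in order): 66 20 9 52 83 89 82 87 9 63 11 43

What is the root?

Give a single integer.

Answer: 686

Derivation:
L0: [66, 20, 9, 52, 83, 89, 82, 87, 9, 63, 11, 43]
L1: h(66,20)=(66*31+20)%997=72 h(9,52)=(9*31+52)%997=331 h(83,89)=(83*31+89)%997=668 h(82,87)=(82*31+87)%997=635 h(9,63)=(9*31+63)%997=342 h(11,43)=(11*31+43)%997=384 -> [72, 331, 668, 635, 342, 384]
L2: h(72,331)=(72*31+331)%997=569 h(668,635)=(668*31+635)%997=406 h(342,384)=(342*31+384)%997=19 -> [569, 406, 19]
L3: h(569,406)=(569*31+406)%997=99 h(19,19)=(19*31+19)%997=608 -> [99, 608]
L4: h(99,608)=(99*31+608)%997=686 -> [686]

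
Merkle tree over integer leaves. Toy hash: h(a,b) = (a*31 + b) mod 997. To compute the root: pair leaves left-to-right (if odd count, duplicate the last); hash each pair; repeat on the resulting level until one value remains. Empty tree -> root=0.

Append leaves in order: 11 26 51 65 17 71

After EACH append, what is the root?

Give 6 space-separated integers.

After append 11 (leaves=[11]):
  L0: [11]
  root=11
After append 26 (leaves=[11, 26]):
  L0: [11, 26]
  L1: h(11,26)=(11*31+26)%997=367 -> [367]
  root=367
After append 51 (leaves=[11, 26, 51]):
  L0: [11, 26, 51]
  L1: h(11,26)=(11*31+26)%997=367 h(51,51)=(51*31+51)%997=635 -> [367, 635]
  L2: h(367,635)=(367*31+635)%997=48 -> [48]
  root=48
After append 65 (leaves=[11, 26, 51, 65]):
  L0: [11, 26, 51, 65]
  L1: h(11,26)=(11*31+26)%997=367 h(51,65)=(51*31+65)%997=649 -> [367, 649]
  L2: h(367,649)=(367*31+649)%997=62 -> [62]
  root=62
After append 17 (leaves=[11, 26, 51, 65, 17]):
  L0: [11, 26, 51, 65, 17]
  L1: h(11,26)=(11*31+26)%997=367 h(51,65)=(51*31+65)%997=649 h(17,17)=(17*31+17)%997=544 -> [367, 649, 544]
  L2: h(367,649)=(367*31+649)%997=62 h(544,544)=(544*31+544)%997=459 -> [62, 459]
  L3: h(62,459)=(62*31+459)%997=387 -> [387]
  root=387
After append 71 (leaves=[11, 26, 51, 65, 17, 71]):
  L0: [11, 26, 51, 65, 17, 71]
  L1: h(11,26)=(11*31+26)%997=367 h(51,65)=(51*31+65)%997=649 h(17,71)=(17*31+71)%997=598 -> [367, 649, 598]
  L2: h(367,649)=(367*31+649)%997=62 h(598,598)=(598*31+598)%997=193 -> [62, 193]
  L3: h(62,193)=(62*31+193)%997=121 -> [121]
  root=121

Answer: 11 367 48 62 387 121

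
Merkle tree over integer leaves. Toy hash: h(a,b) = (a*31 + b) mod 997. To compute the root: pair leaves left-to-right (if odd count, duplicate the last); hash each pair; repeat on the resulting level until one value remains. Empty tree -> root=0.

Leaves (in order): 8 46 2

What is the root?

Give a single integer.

Answer: 205

Derivation:
L0: [8, 46, 2]
L1: h(8,46)=(8*31+46)%997=294 h(2,2)=(2*31+2)%997=64 -> [294, 64]
L2: h(294,64)=(294*31+64)%997=205 -> [205]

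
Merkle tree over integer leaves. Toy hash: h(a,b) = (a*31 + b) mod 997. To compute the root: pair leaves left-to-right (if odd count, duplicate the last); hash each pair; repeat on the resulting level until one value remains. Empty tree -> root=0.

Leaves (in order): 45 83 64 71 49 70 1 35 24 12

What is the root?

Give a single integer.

Answer: 534

Derivation:
L0: [45, 83, 64, 71, 49, 70, 1, 35, 24, 12]
L1: h(45,83)=(45*31+83)%997=481 h(64,71)=(64*31+71)%997=61 h(49,70)=(49*31+70)%997=592 h(1,35)=(1*31+35)%997=66 h(24,12)=(24*31+12)%997=756 -> [481, 61, 592, 66, 756]
L2: h(481,61)=(481*31+61)%997=17 h(592,66)=(592*31+66)%997=472 h(756,756)=(756*31+756)%997=264 -> [17, 472, 264]
L3: h(17,472)=(17*31+472)%997=2 h(264,264)=(264*31+264)%997=472 -> [2, 472]
L4: h(2,472)=(2*31+472)%997=534 -> [534]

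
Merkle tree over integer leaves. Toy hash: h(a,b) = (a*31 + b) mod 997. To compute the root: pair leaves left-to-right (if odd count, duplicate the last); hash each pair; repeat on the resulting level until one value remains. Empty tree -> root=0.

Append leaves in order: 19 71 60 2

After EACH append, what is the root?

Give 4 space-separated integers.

Answer: 19 660 446 388

Derivation:
After append 19 (leaves=[19]):
  L0: [19]
  root=19
After append 71 (leaves=[19, 71]):
  L0: [19, 71]
  L1: h(19,71)=(19*31+71)%997=660 -> [660]
  root=660
After append 60 (leaves=[19, 71, 60]):
  L0: [19, 71, 60]
  L1: h(19,71)=(19*31+71)%997=660 h(60,60)=(60*31+60)%997=923 -> [660, 923]
  L2: h(660,923)=(660*31+923)%997=446 -> [446]
  root=446
After append 2 (leaves=[19, 71, 60, 2]):
  L0: [19, 71, 60, 2]
  L1: h(19,71)=(19*31+71)%997=660 h(60,2)=(60*31+2)%997=865 -> [660, 865]
  L2: h(660,865)=(660*31+865)%997=388 -> [388]
  root=388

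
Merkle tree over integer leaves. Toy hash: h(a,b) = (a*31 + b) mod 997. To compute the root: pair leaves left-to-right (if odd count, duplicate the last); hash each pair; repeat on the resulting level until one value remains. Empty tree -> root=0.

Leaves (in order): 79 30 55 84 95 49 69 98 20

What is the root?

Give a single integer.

Answer: 292

Derivation:
L0: [79, 30, 55, 84, 95, 49, 69, 98, 20]
L1: h(79,30)=(79*31+30)%997=485 h(55,84)=(55*31+84)%997=792 h(95,49)=(95*31+49)%997=3 h(69,98)=(69*31+98)%997=243 h(20,20)=(20*31+20)%997=640 -> [485, 792, 3, 243, 640]
L2: h(485,792)=(485*31+792)%997=872 h(3,243)=(3*31+243)%997=336 h(640,640)=(640*31+640)%997=540 -> [872, 336, 540]
L3: h(872,336)=(872*31+336)%997=449 h(540,540)=(540*31+540)%997=331 -> [449, 331]
L4: h(449,331)=(449*31+331)%997=292 -> [292]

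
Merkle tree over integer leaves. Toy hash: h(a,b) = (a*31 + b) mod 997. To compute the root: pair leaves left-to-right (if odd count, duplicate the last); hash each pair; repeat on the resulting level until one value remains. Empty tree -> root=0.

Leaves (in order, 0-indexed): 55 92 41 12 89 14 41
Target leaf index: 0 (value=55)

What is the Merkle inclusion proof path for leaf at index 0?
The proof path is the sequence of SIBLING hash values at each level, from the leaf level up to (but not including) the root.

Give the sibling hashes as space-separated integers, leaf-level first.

L0 (leaves): [55, 92, 41, 12, 89, 14, 41], target index=0
L1: h(55,92)=(55*31+92)%997=800 [pair 0] h(41,12)=(41*31+12)%997=286 [pair 1] h(89,14)=(89*31+14)%997=779 [pair 2] h(41,41)=(41*31+41)%997=315 [pair 3] -> [800, 286, 779, 315]
  Sibling for proof at L0: 92
L2: h(800,286)=(800*31+286)%997=161 [pair 0] h(779,315)=(779*31+315)%997=536 [pair 1] -> [161, 536]
  Sibling for proof at L1: 286
L3: h(161,536)=(161*31+536)%997=542 [pair 0] -> [542]
  Sibling for proof at L2: 536
Root: 542
Proof path (sibling hashes from leaf to root): [92, 286, 536]

Answer: 92 286 536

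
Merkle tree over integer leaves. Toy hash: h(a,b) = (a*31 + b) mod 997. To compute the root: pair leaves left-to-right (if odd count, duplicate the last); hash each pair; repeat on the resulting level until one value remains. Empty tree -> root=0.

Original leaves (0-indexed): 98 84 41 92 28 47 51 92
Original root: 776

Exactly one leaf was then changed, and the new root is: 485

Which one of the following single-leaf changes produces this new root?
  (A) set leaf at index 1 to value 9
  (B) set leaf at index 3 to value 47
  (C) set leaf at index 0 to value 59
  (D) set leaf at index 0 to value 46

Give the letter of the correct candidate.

Answer: A

Derivation:
Original leaves: [98, 84, 41, 92, 28, 47, 51, 92]
Target new root: 485
Try each candidate change and compute the resulting root:
Candidate A: set leaf[1] = 9 -> leaves = [98, 9, 41, 92, 28, 47, 51, 92]
  L0: [98, 9, 41, 92, 28, 47, 51, 92]
  L1: h(98,9)=(98*31+9)%997=56 h(41,92)=(41*31+92)%997=366 h(28,47)=(28*31+47)%997=915 h(51,92)=(51*31+92)%997=676 -> [56, 366, 915, 676]
  L2: h(56,366)=(56*31+366)%997=108 h(915,676)=(915*31+676)%997=128 -> [108, 128]
  L3: h(108,128)=(108*31+128)%997=485 -> [485]
  root = 485 == target 485  ** MATCH **
Candidate B: set leaf[3] = 47 -> leaves = [98, 84, 41, 47, 28, 47, 51, 92]
  L0: [98, 84, 41, 47, 28, 47, 51, 92]
  L1: h(98,84)=(98*31+84)%997=131 h(41,47)=(41*31+47)%997=321 h(28,47)=(28*31+47)%997=915 h(51,92)=(51*31+92)%997=676 -> [131, 321, 915, 676]
  L2: h(131,321)=(131*31+321)%997=394 h(915,676)=(915*31+676)%997=128 -> [394, 128]
  L3: h(394,128)=(394*31+128)%997=378 -> [378]
  root = 378 != target 485
Candidate C: set leaf[0] = 59 -> leaves = [59, 84, 41, 92, 28, 47, 51, 92]
  L0: [59, 84, 41, 92, 28, 47, 51, 92]
  L1: h(59,84)=(59*31+84)%997=916 h(41,92)=(41*31+92)%997=366 h(28,47)=(28*31+47)%997=915 h(51,92)=(51*31+92)%997=676 -> [916, 366, 915, 676]
  L2: h(916,366)=(916*31+366)%997=846 h(915,676)=(915*31+676)%997=128 -> [846, 128]
  L3: h(846,128)=(846*31+128)%997=432 -> [432]
  root = 432 != target 485
Candidate D: set leaf[0] = 46 -> leaves = [46, 84, 41, 92, 28, 47, 51, 92]
  L0: [46, 84, 41, 92, 28, 47, 51, 92]
  L1: h(46,84)=(46*31+84)%997=513 h(41,92)=(41*31+92)%997=366 h(28,47)=(28*31+47)%997=915 h(51,92)=(51*31+92)%997=676 -> [513, 366, 915, 676]
  L2: h(513,366)=(513*31+366)%997=317 h(915,676)=(915*31+676)%997=128 -> [317, 128]
  L3: h(317,128)=(317*31+128)%997=982 -> [982]
  root = 982 != target 485
Candidate A produces the target root.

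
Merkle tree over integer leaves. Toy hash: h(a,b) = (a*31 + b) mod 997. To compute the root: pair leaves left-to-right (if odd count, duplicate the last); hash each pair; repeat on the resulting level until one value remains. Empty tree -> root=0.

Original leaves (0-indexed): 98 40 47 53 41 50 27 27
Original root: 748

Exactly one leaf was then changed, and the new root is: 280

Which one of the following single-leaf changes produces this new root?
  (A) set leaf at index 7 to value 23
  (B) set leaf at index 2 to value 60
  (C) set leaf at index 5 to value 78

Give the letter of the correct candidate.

Answer: B

Derivation:
Original leaves: [98, 40, 47, 53, 41, 50, 27, 27]
Target new root: 280
Try each candidate change and compute the resulting root:
Candidate A: set leaf[7] = 23 -> leaves = [98, 40, 47, 53, 41, 50, 27, 23]
  L0: [98, 40, 47, 53, 41, 50, 27, 23]
  L1: h(98,40)=(98*31+40)%997=87 h(47,53)=(47*31+53)%997=513 h(41,50)=(41*31+50)%997=324 h(27,23)=(27*31+23)%997=860 -> [87, 513, 324, 860]
  L2: h(87,513)=(87*31+513)%997=219 h(324,860)=(324*31+860)%997=934 -> [219, 934]
  L3: h(219,934)=(219*31+934)%997=744 -> [744]
  root = 744 != target 280
Candidate B: set leaf[2] = 60 -> leaves = [98, 40, 60, 53, 41, 50, 27, 27]
  L0: [98, 40, 60, 53, 41, 50, 27, 27]
  L1: h(98,40)=(98*31+40)%997=87 h(60,53)=(60*31+53)%997=916 h(41,50)=(41*31+50)%997=324 h(27,27)=(27*31+27)%997=864 -> [87, 916, 324, 864]
  L2: h(87,916)=(87*31+916)%997=622 h(324,864)=(324*31+864)%997=938 -> [622, 938]
  L3: h(622,938)=(622*31+938)%997=280 -> [280]
  root = 280 == target 280  ** MATCH **
Candidate C: set leaf[5] = 78 -> leaves = [98, 40, 47, 53, 41, 78, 27, 27]
  L0: [98, 40, 47, 53, 41, 78, 27, 27]
  L1: h(98,40)=(98*31+40)%997=87 h(47,53)=(47*31+53)%997=513 h(41,78)=(41*31+78)%997=352 h(27,27)=(27*31+27)%997=864 -> [87, 513, 352, 864]
  L2: h(87,513)=(87*31+513)%997=219 h(352,864)=(352*31+864)%997=809 -> [219, 809]
  L3: h(219,809)=(219*31+809)%997=619 -> [619]
  root = 619 != target 280
Candidate B produces the target root.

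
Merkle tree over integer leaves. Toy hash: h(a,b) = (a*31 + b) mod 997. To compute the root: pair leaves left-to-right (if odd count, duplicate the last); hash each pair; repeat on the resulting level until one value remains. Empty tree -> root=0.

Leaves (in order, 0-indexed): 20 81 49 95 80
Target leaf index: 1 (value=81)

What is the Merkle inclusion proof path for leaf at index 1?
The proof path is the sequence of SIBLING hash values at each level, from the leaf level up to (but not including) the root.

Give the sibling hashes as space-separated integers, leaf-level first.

Answer: 20 617 166

Derivation:
L0 (leaves): [20, 81, 49, 95, 80], target index=1
L1: h(20,81)=(20*31+81)%997=701 [pair 0] h(49,95)=(49*31+95)%997=617 [pair 1] h(80,80)=(80*31+80)%997=566 [pair 2] -> [701, 617, 566]
  Sibling for proof at L0: 20
L2: h(701,617)=(701*31+617)%997=414 [pair 0] h(566,566)=(566*31+566)%997=166 [pair 1] -> [414, 166]
  Sibling for proof at L1: 617
L3: h(414,166)=(414*31+166)%997=39 [pair 0] -> [39]
  Sibling for proof at L2: 166
Root: 39
Proof path (sibling hashes from leaf to root): [20, 617, 166]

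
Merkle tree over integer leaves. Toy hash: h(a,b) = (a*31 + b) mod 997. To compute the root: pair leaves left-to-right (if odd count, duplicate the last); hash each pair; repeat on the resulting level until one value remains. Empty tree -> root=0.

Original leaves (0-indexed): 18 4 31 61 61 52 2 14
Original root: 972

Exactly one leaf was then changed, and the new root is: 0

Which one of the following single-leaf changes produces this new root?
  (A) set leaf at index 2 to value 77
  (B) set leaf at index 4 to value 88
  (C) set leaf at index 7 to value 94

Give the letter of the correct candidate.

Original leaves: [18, 4, 31, 61, 61, 52, 2, 14]
Target new root: 0
Try each candidate change and compute the resulting root:
Candidate A: set leaf[2] = 77 -> leaves = [18, 4, 77, 61, 61, 52, 2, 14]
  L0: [18, 4, 77, 61, 61, 52, 2, 14]
  L1: h(18,4)=(18*31+4)%997=562 h(77,61)=(77*31+61)%997=454 h(61,52)=(61*31+52)%997=946 h(2,14)=(2*31+14)%997=76 -> [562, 454, 946, 76]
  L2: h(562,454)=(562*31+454)%997=927 h(946,76)=(946*31+76)%997=489 -> [927, 489]
  L3: h(927,489)=(927*31+489)%997=313 -> [313]
  root = 313 != target 0
Candidate B: set leaf[4] = 88 -> leaves = [18, 4, 31, 61, 88, 52, 2, 14]
  L0: [18, 4, 31, 61, 88, 52, 2, 14]
  L1: h(18,4)=(18*31+4)%997=562 h(31,61)=(31*31+61)%997=25 h(88,52)=(88*31+52)%997=786 h(2,14)=(2*31+14)%997=76 -> [562, 25, 786, 76]
  L2: h(562,25)=(562*31+25)%997=498 h(786,76)=(786*31+76)%997=514 -> [498, 514]
  L3: h(498,514)=(498*31+514)%997=0 -> [0]
  root = 0 == target 0  ** MATCH **
Candidate C: set leaf[7] = 94 -> leaves = [18, 4, 31, 61, 61, 52, 2, 94]
  L0: [18, 4, 31, 61, 61, 52, 2, 94]
  L1: h(18,4)=(18*31+4)%997=562 h(31,61)=(31*31+61)%997=25 h(61,52)=(61*31+52)%997=946 h(2,94)=(2*31+94)%997=156 -> [562, 25, 946, 156]
  L2: h(562,25)=(562*31+25)%997=498 h(946,156)=(946*31+156)%997=569 -> [498, 569]
  L3: h(498,569)=(498*31+569)%997=55 -> [55]
  root = 55 != target 0
Candidate B produces the target root.

Answer: B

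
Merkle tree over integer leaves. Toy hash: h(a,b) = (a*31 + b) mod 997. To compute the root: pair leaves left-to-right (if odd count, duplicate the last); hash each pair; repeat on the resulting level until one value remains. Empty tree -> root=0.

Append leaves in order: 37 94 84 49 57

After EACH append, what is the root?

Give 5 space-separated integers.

After append 37 (leaves=[37]):
  L0: [37]
  root=37
After append 94 (leaves=[37, 94]):
  L0: [37, 94]
  L1: h(37,94)=(37*31+94)%997=244 -> [244]
  root=244
After append 84 (leaves=[37, 94, 84]):
  L0: [37, 94, 84]
  L1: h(37,94)=(37*31+94)%997=244 h(84,84)=(84*31+84)%997=694 -> [244, 694]
  L2: h(244,694)=(244*31+694)%997=282 -> [282]
  root=282
After append 49 (leaves=[37, 94, 84, 49]):
  L0: [37, 94, 84, 49]
  L1: h(37,94)=(37*31+94)%997=244 h(84,49)=(84*31+49)%997=659 -> [244, 659]
  L2: h(244,659)=(244*31+659)%997=247 -> [247]
  root=247
After append 57 (leaves=[37, 94, 84, 49, 57]):
  L0: [37, 94, 84, 49, 57]
  L1: h(37,94)=(37*31+94)%997=244 h(84,49)=(84*31+49)%997=659 h(57,57)=(57*31+57)%997=827 -> [244, 659, 827]
  L2: h(244,659)=(244*31+659)%997=247 h(827,827)=(827*31+827)%997=542 -> [247, 542]
  L3: h(247,542)=(247*31+542)%997=223 -> [223]
  root=223

Answer: 37 244 282 247 223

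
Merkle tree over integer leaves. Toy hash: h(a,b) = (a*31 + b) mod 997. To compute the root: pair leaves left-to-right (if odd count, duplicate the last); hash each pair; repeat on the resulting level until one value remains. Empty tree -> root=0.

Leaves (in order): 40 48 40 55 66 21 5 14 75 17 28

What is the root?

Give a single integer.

L0: [40, 48, 40, 55, 66, 21, 5, 14, 75, 17, 28]
L1: h(40,48)=(40*31+48)%997=291 h(40,55)=(40*31+55)%997=298 h(66,21)=(66*31+21)%997=73 h(5,14)=(5*31+14)%997=169 h(75,17)=(75*31+17)%997=348 h(28,28)=(28*31+28)%997=896 -> [291, 298, 73, 169, 348, 896]
L2: h(291,298)=(291*31+298)%997=346 h(73,169)=(73*31+169)%997=438 h(348,896)=(348*31+896)%997=717 -> [346, 438, 717]
L3: h(346,438)=(346*31+438)%997=197 h(717,717)=(717*31+717)%997=13 -> [197, 13]
L4: h(197,13)=(197*31+13)%997=138 -> [138]

Answer: 138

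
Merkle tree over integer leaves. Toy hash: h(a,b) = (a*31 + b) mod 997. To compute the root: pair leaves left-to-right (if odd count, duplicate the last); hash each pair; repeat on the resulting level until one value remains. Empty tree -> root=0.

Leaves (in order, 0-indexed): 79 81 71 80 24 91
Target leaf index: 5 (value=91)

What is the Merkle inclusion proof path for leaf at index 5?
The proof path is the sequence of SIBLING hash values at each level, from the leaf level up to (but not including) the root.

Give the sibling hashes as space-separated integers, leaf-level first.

Answer: 24 835 951

Derivation:
L0 (leaves): [79, 81, 71, 80, 24, 91], target index=5
L1: h(79,81)=(79*31+81)%997=536 [pair 0] h(71,80)=(71*31+80)%997=287 [pair 1] h(24,91)=(24*31+91)%997=835 [pair 2] -> [536, 287, 835]
  Sibling for proof at L0: 24
L2: h(536,287)=(536*31+287)%997=951 [pair 0] h(835,835)=(835*31+835)%997=798 [pair 1] -> [951, 798]
  Sibling for proof at L1: 835
L3: h(951,798)=(951*31+798)%997=369 [pair 0] -> [369]
  Sibling for proof at L2: 951
Root: 369
Proof path (sibling hashes from leaf to root): [24, 835, 951]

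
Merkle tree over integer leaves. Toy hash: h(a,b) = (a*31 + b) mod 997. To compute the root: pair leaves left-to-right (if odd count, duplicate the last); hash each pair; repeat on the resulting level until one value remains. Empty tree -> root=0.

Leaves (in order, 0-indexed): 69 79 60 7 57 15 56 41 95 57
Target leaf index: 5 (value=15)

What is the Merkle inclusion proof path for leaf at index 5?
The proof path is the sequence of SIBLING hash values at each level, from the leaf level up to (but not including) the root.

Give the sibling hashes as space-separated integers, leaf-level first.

L0 (leaves): [69, 79, 60, 7, 57, 15, 56, 41, 95, 57], target index=5
L1: h(69,79)=(69*31+79)%997=224 [pair 0] h(60,7)=(60*31+7)%997=870 [pair 1] h(57,15)=(57*31+15)%997=785 [pair 2] h(56,41)=(56*31+41)%997=780 [pair 3] h(95,57)=(95*31+57)%997=11 [pair 4] -> [224, 870, 785, 780, 11]
  Sibling for proof at L0: 57
L2: h(224,870)=(224*31+870)%997=835 [pair 0] h(785,780)=(785*31+780)%997=190 [pair 1] h(11,11)=(11*31+11)%997=352 [pair 2] -> [835, 190, 352]
  Sibling for proof at L1: 780
L3: h(835,190)=(835*31+190)%997=153 [pair 0] h(352,352)=(352*31+352)%997=297 [pair 1] -> [153, 297]
  Sibling for proof at L2: 835
L4: h(153,297)=(153*31+297)%997=55 [pair 0] -> [55]
  Sibling for proof at L3: 297
Root: 55
Proof path (sibling hashes from leaf to root): [57, 780, 835, 297]

Answer: 57 780 835 297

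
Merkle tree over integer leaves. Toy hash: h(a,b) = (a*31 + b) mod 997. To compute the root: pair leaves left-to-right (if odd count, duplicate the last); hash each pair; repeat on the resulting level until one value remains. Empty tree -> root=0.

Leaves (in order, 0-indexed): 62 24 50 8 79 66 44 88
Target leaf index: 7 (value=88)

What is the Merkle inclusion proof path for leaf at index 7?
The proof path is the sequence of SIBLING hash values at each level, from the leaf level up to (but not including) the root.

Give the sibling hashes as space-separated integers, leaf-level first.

Answer: 44 521 70

Derivation:
L0 (leaves): [62, 24, 50, 8, 79, 66, 44, 88], target index=7
L1: h(62,24)=(62*31+24)%997=949 [pair 0] h(50,8)=(50*31+8)%997=561 [pair 1] h(79,66)=(79*31+66)%997=521 [pair 2] h(44,88)=(44*31+88)%997=455 [pair 3] -> [949, 561, 521, 455]
  Sibling for proof at L0: 44
L2: h(949,561)=(949*31+561)%997=70 [pair 0] h(521,455)=(521*31+455)%997=654 [pair 1] -> [70, 654]
  Sibling for proof at L1: 521
L3: h(70,654)=(70*31+654)%997=830 [pair 0] -> [830]
  Sibling for proof at L2: 70
Root: 830
Proof path (sibling hashes from leaf to root): [44, 521, 70]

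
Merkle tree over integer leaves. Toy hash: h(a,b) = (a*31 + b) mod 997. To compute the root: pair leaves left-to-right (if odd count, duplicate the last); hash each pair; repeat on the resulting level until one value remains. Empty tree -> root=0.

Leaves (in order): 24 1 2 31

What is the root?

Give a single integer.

Answer: 257

Derivation:
L0: [24, 1, 2, 31]
L1: h(24,1)=(24*31+1)%997=745 h(2,31)=(2*31+31)%997=93 -> [745, 93]
L2: h(745,93)=(745*31+93)%997=257 -> [257]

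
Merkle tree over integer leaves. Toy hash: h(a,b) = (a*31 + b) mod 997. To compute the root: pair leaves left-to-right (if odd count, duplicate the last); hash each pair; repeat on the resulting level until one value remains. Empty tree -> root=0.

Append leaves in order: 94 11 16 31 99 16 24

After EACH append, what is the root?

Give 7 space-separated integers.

After append 94 (leaves=[94]):
  L0: [94]
  root=94
After append 11 (leaves=[94, 11]):
  L0: [94, 11]
  L1: h(94,11)=(94*31+11)%997=931 -> [931]
  root=931
After append 16 (leaves=[94, 11, 16]):
  L0: [94, 11, 16]
  L1: h(94,11)=(94*31+11)%997=931 h(16,16)=(16*31+16)%997=512 -> [931, 512]
  L2: h(931,512)=(931*31+512)%997=460 -> [460]
  root=460
After append 31 (leaves=[94, 11, 16, 31]):
  L0: [94, 11, 16, 31]
  L1: h(94,11)=(94*31+11)%997=931 h(16,31)=(16*31+31)%997=527 -> [931, 527]
  L2: h(931,527)=(931*31+527)%997=475 -> [475]
  root=475
After append 99 (leaves=[94, 11, 16, 31, 99]):
  L0: [94, 11, 16, 31, 99]
  L1: h(94,11)=(94*31+11)%997=931 h(16,31)=(16*31+31)%997=527 h(99,99)=(99*31+99)%997=177 -> [931, 527, 177]
  L2: h(931,527)=(931*31+527)%997=475 h(177,177)=(177*31+177)%997=679 -> [475, 679]
  L3: h(475,679)=(475*31+679)%997=449 -> [449]
  root=449
After append 16 (leaves=[94, 11, 16, 31, 99, 16]):
  L0: [94, 11, 16, 31, 99, 16]
  L1: h(94,11)=(94*31+11)%997=931 h(16,31)=(16*31+31)%997=527 h(99,16)=(99*31+16)%997=94 -> [931, 527, 94]
  L2: h(931,527)=(931*31+527)%997=475 h(94,94)=(94*31+94)%997=17 -> [475, 17]
  L3: h(475,17)=(475*31+17)%997=784 -> [784]
  root=784
After append 24 (leaves=[94, 11, 16, 31, 99, 16, 24]):
  L0: [94, 11, 16, 31, 99, 16, 24]
  L1: h(94,11)=(94*31+11)%997=931 h(16,31)=(16*31+31)%997=527 h(99,16)=(99*31+16)%997=94 h(24,24)=(24*31+24)%997=768 -> [931, 527, 94, 768]
  L2: h(931,527)=(931*31+527)%997=475 h(94,768)=(94*31+768)%997=691 -> [475, 691]
  L3: h(475,691)=(475*31+691)%997=461 -> [461]
  root=461

Answer: 94 931 460 475 449 784 461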